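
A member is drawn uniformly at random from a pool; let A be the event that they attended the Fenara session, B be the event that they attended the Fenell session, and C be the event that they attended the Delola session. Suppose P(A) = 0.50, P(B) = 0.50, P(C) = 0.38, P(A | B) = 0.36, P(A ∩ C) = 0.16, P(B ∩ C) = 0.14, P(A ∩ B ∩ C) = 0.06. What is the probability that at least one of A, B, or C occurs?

0.96

P(A ∩ B) = P(B)·P(A|B) = 0.50 × 0.36 = 0.18
By inclusion-exclusion,
P(A ∪ B ∪ C) = 0.50 + 0.50 + 0.38 − 0.18 − 0.16 − 0.14 + 0.06 = 0.96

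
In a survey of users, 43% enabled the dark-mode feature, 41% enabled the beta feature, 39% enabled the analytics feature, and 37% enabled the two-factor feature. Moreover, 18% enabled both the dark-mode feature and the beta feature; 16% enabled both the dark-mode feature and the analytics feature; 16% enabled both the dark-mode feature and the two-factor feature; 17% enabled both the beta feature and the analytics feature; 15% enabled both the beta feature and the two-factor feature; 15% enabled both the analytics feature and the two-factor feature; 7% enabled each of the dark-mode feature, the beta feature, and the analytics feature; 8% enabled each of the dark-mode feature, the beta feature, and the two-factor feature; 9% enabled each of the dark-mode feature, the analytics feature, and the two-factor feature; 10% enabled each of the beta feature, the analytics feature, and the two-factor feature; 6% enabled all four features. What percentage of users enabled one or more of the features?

Apply inclusion-exclusion:
P(at least one) = 43 + 41 + 39 + 37 − 18 − 16 − 16 − 17 − 15 − 15 + 7 + 8 + 9 + 10 − 6 = 91%

91%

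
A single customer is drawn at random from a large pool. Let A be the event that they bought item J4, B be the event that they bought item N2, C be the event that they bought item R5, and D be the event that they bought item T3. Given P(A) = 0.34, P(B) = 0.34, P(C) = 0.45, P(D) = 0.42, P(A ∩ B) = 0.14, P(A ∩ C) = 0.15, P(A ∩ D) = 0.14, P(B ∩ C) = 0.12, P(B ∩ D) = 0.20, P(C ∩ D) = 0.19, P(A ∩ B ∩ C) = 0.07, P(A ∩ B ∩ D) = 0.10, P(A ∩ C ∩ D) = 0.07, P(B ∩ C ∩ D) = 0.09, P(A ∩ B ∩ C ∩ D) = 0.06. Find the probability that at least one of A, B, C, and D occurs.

Inclusion–exclusion gives
P(A ∪ B ∪ C ∪ D) = 0.34 + 0.34 + 0.45 + 0.42 − 0.14 − 0.15 − 0.14 − 0.12 − 0.20 − 0.19 + 0.07 + 0.10 + 0.07 + 0.09 − 0.06 = 0.88

0.88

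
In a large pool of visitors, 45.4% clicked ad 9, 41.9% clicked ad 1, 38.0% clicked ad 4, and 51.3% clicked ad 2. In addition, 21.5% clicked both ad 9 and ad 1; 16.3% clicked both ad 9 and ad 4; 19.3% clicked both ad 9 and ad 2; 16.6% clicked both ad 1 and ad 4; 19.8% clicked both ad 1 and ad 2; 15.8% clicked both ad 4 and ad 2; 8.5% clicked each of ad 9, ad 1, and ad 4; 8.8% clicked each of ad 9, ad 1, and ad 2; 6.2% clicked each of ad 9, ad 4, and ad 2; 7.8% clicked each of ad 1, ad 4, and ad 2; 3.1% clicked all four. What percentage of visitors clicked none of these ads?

4.5%

Inclusion–exclusion gives
P(≥1) = 45.4 + 41.9 + 38.0 + 51.3 − 21.5 − 16.3 − 19.3 − 16.6 − 19.8 − 15.8 + 8.5 + 8.8 + 6.2 + 7.8 − 3.1 = 95.5%
P(none) = 100% − 95.5% = 4.5%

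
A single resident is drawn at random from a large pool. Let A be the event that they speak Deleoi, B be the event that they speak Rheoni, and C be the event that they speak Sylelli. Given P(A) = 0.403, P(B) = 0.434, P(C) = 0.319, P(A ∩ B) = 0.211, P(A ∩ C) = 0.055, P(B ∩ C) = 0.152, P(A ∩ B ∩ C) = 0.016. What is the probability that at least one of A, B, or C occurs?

0.754

Inclusion–exclusion gives
P(A ∪ B ∪ C) = 0.403 + 0.434 + 0.319 − 0.211 − 0.055 − 0.152 + 0.016 = 0.754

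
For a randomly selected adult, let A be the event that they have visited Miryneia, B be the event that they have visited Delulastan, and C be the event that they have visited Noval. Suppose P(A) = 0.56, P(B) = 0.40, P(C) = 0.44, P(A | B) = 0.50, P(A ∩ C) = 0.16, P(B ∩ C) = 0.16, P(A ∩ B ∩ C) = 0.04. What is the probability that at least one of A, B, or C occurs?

0.92

P(A ∩ B) = P(B)·P(A|B) = 0.40 × 0.50 = 0.20
P(A ∪ B ∪ C) = 0.56 + 0.40 + 0.44 − 0.20 − 0.16 − 0.16 + 0.04 = 0.92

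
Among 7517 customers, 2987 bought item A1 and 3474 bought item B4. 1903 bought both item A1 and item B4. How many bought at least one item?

4558

|union| = 2987 + 3474 − 1903 = 4558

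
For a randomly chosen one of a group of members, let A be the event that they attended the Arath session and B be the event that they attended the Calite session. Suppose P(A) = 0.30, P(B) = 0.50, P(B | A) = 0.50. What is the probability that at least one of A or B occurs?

P(A ∩ B) = P(A)·P(B|A) = 0.30 × 0.50 = 0.15
P(A ∪ B) = 0.30 + 0.50 − 0.15 = 0.65

0.65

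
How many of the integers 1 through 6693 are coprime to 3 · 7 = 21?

⌊6693/3⌋ + ⌊6693/7⌋ − ⌊6693/21⌋ = 2231 + 956 − 318 = 2869
6693 − 2869 = 3824

3824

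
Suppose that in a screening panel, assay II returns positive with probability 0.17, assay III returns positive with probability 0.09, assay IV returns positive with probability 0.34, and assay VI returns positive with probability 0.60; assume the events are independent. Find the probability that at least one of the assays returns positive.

0.8006008

Since the events are independent, P(none) is the product of the individual non-occurrence probabilities.
P(none) = (1 − 0.17) × (1 − 0.09) × (1 − 0.34) × (1 − 0.60) = 0.83 × 0.91 × 0.66 × 0.40 = 0.1993992
P(at least one) = 1 − 0.1993992 = 0.8006008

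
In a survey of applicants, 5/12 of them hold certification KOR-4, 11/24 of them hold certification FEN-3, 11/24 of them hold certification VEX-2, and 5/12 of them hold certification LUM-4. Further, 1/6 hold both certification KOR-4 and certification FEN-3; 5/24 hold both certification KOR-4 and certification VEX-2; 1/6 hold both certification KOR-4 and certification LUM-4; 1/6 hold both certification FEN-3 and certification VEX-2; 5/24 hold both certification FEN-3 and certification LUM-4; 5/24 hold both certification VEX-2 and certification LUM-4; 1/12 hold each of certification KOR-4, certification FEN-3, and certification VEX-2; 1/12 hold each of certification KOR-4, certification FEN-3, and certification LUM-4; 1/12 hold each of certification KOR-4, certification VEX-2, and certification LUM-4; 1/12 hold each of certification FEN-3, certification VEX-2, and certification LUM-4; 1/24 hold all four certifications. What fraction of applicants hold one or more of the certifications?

P(at least one) = 5/12 + 11/24 + 11/24 + 5/12 − 1/6 − 5/24 − 1/6 − 1/6 − 5/24 − 5/24 + 1/12 + 1/12 + 1/12 + 1/12 − 1/24 = 11/12

11/12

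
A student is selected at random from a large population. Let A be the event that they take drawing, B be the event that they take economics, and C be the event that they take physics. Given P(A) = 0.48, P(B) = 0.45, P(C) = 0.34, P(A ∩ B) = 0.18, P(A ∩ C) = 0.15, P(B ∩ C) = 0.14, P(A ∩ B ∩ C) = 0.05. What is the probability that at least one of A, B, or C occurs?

0.85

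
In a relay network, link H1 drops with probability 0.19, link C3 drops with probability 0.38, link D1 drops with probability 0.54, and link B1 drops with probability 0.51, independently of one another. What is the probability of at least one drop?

0.88680412

P(none) = (1 − 0.19) × (1 − 0.38) × (1 − 0.54) × (1 − 0.51) = 0.81 × 0.62 × 0.46 × 0.49 = 0.11319588
P(at least one) = 1 − 0.11319588 = 0.88680412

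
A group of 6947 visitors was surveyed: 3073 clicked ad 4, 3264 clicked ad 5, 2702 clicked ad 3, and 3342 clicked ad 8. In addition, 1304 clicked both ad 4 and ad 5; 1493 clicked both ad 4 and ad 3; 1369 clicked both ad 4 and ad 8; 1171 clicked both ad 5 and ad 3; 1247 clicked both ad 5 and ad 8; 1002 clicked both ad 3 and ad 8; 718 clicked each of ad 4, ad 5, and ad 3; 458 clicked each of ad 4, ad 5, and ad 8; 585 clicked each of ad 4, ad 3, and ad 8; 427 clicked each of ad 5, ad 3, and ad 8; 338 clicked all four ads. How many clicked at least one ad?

6645

|at least one| = 3073 + 3264 + 2702 + 3342 − 1304 − 1493 − 1369 − 1171 − 1247 − 1002 + 718 + 458 + 585 + 427 − 338 = 6645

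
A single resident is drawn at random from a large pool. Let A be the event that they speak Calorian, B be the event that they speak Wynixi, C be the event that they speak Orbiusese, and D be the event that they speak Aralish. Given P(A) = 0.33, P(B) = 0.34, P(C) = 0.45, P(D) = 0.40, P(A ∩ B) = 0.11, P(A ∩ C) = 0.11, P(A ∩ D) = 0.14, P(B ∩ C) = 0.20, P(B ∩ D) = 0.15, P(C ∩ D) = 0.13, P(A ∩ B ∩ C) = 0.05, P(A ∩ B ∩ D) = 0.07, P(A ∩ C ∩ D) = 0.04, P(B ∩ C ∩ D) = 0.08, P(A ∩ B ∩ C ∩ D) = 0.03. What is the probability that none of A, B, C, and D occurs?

0.11

By inclusion–exclusion:
P(A ∪ B ∪ C ∪ D) = 0.33 + 0.34 + 0.45 + 0.40 − 0.11 − 0.11 − 0.14 − 0.20 − 0.15 − 0.13 + 0.05 + 0.07 + 0.04 + 0.08 − 0.03 = 0.89
P(none) = 1 − 0.89 = 0.11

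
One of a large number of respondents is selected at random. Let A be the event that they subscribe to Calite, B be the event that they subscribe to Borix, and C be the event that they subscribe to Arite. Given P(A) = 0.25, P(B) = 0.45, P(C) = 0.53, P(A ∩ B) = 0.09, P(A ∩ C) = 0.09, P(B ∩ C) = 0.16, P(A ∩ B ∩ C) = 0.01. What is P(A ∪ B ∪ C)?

0.90

Using inclusion–exclusion:
P(A ∪ B ∪ C) = 0.25 + 0.45 + 0.53 − 0.09 − 0.09 − 0.16 + 0.01 = 0.90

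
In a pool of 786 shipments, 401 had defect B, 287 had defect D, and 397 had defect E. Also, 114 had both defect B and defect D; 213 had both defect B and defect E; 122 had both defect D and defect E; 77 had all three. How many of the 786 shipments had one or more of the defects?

713

Apply inclusion-exclusion:
|union| = 401 + 287 + 397 − 114 − 213 − 122 + 77 = 713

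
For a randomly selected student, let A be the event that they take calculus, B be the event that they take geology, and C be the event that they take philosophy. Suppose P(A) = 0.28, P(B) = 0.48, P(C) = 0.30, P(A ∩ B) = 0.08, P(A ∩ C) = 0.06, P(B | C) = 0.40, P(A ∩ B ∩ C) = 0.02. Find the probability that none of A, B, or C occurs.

0.18

P(B ∩ C) = P(C)·P(B|C) = 0.30 × 0.40 = 0.12
Apply inclusion-exclusion:
P(A ∪ B ∪ C) = 0.28 + 0.48 + 0.30 − 0.08 − 0.06 − 0.12 + 0.02 = 0.82
P(none) = 1 − 0.82 = 0.18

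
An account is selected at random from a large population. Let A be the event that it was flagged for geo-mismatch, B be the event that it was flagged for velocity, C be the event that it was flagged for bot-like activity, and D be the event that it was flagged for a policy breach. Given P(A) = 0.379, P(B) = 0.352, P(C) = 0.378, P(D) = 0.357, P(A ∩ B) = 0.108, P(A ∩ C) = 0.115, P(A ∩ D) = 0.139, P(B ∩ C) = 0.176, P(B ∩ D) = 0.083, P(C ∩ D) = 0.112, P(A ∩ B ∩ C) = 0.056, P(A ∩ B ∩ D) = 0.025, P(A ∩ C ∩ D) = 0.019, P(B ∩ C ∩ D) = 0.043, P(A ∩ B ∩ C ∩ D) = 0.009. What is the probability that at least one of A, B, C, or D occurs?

0.867

Using inclusion–exclusion:
P(A ∪ B ∪ C ∪ D) = 0.379 + 0.352 + 0.378 + 0.357 − 0.108 − 0.115 − 0.139 − 0.176 − 0.083 − 0.112 + 0.056 + 0.025 + 0.019 + 0.043 − 0.009 = 0.867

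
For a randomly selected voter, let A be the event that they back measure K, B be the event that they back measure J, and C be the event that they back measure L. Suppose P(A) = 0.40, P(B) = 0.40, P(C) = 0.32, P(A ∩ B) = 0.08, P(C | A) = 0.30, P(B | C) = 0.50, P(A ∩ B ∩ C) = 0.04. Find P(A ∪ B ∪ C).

0.80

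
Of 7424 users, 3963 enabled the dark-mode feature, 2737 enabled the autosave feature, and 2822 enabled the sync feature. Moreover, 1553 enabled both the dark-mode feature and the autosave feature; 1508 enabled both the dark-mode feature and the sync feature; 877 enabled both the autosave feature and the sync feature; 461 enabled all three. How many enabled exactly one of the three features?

By inclusion–exclusion (exactly-one form):
|exactly one| = 3963 + 2737 + 2822 − 2·1553 − 2·1508 − 2·877 + 3·461 = 3029

3029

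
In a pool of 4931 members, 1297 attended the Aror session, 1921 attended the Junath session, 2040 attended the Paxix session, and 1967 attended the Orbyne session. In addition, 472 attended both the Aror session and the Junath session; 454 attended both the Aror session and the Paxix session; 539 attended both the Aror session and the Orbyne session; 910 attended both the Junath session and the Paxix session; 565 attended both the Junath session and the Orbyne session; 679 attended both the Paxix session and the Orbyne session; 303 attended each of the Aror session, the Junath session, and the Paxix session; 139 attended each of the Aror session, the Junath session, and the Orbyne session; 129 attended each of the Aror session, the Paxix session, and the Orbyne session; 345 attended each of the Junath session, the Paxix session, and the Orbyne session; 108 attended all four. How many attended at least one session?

By inclusion–exclusion:
|at least one| = 1297 + 1921 + 2040 + 1967 − 472 − 454 − 539 − 910 − 565 − 679 + 303 + 139 + 129 + 345 − 108 = 4414

4414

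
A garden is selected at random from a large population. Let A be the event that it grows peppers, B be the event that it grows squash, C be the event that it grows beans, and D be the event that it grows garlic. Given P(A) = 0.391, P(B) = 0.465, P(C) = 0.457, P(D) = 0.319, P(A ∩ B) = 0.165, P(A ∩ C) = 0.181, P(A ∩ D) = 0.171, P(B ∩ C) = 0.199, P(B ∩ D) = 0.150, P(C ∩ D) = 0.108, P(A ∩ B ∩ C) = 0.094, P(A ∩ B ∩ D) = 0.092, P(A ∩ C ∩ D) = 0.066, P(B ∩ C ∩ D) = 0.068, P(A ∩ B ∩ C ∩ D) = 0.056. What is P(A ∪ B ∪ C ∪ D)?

0.922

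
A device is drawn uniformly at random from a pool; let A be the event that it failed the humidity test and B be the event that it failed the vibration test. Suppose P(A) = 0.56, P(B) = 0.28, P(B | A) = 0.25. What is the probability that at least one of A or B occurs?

P(A ∩ B) = P(A)·P(B|A) = 0.56 × 0.25 = 0.14
P(A ∪ B) = 0.56 + 0.28 − 0.14 = 0.70

0.70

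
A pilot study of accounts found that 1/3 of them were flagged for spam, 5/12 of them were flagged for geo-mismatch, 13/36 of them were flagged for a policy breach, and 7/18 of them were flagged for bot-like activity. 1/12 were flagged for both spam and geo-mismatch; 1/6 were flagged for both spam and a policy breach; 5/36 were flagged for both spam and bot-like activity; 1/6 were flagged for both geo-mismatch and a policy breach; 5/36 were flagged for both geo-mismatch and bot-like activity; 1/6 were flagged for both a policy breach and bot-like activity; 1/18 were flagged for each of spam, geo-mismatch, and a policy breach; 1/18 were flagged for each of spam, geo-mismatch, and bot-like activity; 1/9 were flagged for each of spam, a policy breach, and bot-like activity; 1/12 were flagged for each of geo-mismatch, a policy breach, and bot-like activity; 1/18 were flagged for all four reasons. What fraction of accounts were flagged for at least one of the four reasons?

8/9

P(≥1) = 1/3 + 5/12 + 13/36 + 7/18 − 1/12 − 1/6 − 5/36 − 1/6 − 5/36 − 1/6 + 1/18 + 1/18 + 1/9 + 1/12 − 1/18 = 8/9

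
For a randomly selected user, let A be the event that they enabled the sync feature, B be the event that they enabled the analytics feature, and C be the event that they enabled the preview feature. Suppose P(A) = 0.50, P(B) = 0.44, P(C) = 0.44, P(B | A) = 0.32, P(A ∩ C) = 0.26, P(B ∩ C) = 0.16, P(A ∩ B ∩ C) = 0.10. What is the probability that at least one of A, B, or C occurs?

0.90

P(A ∩ B) = P(A)·P(B|A) = 0.50 × 0.32 = 0.16
P(A ∪ B ∪ C) = 0.50 + 0.44 + 0.44 − 0.16 − 0.26 − 0.16 + 0.10 = 0.90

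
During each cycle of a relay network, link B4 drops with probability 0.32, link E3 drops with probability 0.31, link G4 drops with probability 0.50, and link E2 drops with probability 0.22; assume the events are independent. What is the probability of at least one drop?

P(none) = (1 − 0.32) × (1 − 0.31) × (1 − 0.50) × (1 − 0.22) = 0.68 × 0.69 × 0.50 × 0.78 = 0.182988
P(at least one) = 1 − 0.182988 = 0.817012

0.817012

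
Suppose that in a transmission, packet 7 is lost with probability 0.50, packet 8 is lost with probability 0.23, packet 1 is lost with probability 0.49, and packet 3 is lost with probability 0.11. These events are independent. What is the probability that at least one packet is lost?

0.8252485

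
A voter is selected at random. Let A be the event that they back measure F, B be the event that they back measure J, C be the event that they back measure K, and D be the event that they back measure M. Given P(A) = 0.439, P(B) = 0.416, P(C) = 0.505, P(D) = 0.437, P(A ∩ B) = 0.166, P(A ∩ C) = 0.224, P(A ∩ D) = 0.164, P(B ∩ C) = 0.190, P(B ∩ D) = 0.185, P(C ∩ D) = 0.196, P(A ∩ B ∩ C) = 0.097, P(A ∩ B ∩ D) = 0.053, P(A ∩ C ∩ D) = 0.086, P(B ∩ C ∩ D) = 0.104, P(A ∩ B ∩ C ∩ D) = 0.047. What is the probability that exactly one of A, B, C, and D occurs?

0.379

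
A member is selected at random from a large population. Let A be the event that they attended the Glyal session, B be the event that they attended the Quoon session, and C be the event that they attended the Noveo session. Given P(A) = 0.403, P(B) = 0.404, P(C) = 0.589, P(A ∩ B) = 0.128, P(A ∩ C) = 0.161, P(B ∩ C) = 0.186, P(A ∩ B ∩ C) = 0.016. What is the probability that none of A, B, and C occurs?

0.063

By inclusion–exclusion:
P(A ∪ B ∪ C) = 0.403 + 0.404 + 0.589 − 0.128 − 0.161 − 0.186 + 0.016 = 0.937
P(none) = 1 − 0.937 = 0.063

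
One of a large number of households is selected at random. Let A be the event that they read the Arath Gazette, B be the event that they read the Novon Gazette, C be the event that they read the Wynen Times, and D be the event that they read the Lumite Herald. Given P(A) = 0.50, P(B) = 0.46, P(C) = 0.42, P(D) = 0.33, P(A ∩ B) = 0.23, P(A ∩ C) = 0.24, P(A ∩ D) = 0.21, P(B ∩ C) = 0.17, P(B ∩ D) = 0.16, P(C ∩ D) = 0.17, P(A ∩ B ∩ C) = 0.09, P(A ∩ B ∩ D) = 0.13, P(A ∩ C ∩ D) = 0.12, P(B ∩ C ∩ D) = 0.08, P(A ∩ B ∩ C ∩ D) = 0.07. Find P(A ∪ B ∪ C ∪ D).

P(A ∪ B ∪ C ∪ D) = 0.50 + 0.46 + 0.42 + 0.33 − 0.23 − 0.24 − 0.21 − 0.17 − 0.16 − 0.17 + 0.09 + 0.13 + 0.12 + 0.08 − 0.07 = 0.88

0.88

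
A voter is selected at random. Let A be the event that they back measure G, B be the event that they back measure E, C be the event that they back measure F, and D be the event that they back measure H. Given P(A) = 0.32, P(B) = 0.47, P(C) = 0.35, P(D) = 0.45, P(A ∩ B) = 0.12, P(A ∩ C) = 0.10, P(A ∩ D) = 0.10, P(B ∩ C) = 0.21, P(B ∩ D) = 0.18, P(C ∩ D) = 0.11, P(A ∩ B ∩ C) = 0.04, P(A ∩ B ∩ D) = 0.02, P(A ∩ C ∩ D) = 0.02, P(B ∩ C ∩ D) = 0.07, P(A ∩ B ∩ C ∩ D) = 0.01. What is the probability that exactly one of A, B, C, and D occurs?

0.36

Using the inclusion–exclusion count for exactly one event:
P(exactly one) = 0.32 + 0.47 + 0.35 + 0.45 − 2·0.12 − 2·0.10 − 2·0.10 − 2·0.21 − 2·0.18 − 2·0.11 + 3·0.04 + 3·0.02 + 3·0.02 + 3·0.07 − 4·0.01 = 0.36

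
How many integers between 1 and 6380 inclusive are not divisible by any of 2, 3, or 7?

Apply inclusion-exclusion:
3190 + 2126 + 911 − 1063 − 455 − 303 + 151 = 4557
6380 − 4557 = 1823

1823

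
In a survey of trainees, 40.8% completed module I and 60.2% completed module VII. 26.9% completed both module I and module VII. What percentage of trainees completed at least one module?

By inclusion-exclusion,
P(at least one) = 40.8 + 60.2 − 26.9 = 74.1%

74.1%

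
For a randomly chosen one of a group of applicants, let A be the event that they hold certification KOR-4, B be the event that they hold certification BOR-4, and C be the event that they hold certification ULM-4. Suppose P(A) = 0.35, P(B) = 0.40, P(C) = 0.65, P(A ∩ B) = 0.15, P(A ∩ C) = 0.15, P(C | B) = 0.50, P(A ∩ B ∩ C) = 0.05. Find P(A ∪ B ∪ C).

0.95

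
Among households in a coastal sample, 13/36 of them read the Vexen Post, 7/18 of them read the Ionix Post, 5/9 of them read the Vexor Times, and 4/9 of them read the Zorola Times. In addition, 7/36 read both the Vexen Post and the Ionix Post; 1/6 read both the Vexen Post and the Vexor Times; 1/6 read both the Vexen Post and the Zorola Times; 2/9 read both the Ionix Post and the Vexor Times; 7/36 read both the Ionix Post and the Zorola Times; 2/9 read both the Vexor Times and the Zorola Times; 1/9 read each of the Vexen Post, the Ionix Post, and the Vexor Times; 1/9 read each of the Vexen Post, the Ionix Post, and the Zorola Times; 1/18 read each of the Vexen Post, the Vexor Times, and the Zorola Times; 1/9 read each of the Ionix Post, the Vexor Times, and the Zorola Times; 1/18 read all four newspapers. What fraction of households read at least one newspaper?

By inclusion-exclusion,
P(≥1) = 13/36 + 7/18 + 5/9 + 4/9 − 7/36 − 1/6 − 1/6 − 2/9 − 7/36 − 2/9 + 1/9 + 1/9 + 1/18 + 1/9 − 1/18 = 11/12

11/12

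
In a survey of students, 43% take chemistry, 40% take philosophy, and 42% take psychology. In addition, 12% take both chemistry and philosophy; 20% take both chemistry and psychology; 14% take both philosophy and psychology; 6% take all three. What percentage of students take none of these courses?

15%

P(at least one) = 43 + 40 + 42 − 12 − 20 − 14 + 6 = 85%
P(none) = 100% − 85% = 15%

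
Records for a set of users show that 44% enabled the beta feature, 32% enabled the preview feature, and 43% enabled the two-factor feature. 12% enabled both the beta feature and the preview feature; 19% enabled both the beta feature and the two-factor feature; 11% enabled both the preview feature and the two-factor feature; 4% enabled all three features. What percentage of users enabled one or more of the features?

Apply inclusion-exclusion:
P(at least one) = 44 + 32 + 43 − 12 − 19 − 11 + 4 = 81%

81%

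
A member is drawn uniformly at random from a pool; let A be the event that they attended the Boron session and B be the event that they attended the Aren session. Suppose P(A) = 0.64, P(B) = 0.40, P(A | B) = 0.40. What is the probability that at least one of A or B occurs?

P(A ∩ B) = P(B)·P(A|B) = 0.40 × 0.40 = 0.16
By inclusion–exclusion:
P(A ∪ B) = 0.64 + 0.40 − 0.16 = 0.88

0.88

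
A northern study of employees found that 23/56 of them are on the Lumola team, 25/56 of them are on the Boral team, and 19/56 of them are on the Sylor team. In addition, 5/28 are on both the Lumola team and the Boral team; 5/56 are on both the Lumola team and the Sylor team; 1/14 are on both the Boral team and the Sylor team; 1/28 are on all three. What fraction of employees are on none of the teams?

Using inclusion–exclusion:
P(union) = 23/56 + 25/56 + 19/56 − 5/28 − 5/56 − 1/14 + 1/28 = 25/28
P(none) = 1 − 25/28 = 3/28

3/28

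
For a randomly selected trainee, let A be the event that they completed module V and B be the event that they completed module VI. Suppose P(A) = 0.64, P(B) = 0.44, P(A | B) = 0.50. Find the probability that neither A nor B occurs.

0.14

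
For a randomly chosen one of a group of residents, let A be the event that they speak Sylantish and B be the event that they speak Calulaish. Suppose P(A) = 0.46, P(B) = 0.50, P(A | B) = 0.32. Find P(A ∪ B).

0.80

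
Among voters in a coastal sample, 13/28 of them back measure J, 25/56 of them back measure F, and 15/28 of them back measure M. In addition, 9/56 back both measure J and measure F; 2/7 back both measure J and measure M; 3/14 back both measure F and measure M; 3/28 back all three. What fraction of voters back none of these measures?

3/28

Using inclusion–exclusion:
P(≥1) = 13/28 + 25/56 + 15/28 − 9/56 − 2/7 − 3/14 + 3/28 = 25/28
P(none) = 1 − 25/28 = 3/28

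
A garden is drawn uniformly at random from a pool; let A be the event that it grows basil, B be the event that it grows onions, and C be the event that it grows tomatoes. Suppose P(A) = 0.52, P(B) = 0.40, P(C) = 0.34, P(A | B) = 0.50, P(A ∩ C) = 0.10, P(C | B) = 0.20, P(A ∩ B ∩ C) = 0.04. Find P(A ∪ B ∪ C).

P(A ∩ B) = P(B)·P(A|B) = 0.40 × 0.50 = 0.20
P(B ∩ C) = P(B)·P(C|B) = 0.40 × 0.20 = 0.08
By inclusion–exclusion:
P(A ∪ B ∪ C) = 0.52 + 0.40 + 0.34 − 0.20 − 0.10 − 0.08 + 0.04 = 0.92

0.92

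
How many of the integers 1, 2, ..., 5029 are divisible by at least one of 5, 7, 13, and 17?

⌊5029/5⌋ + ⌊5029/7⌋ + ⌊5029/13⌋ + ⌊5029/17⌋ − ⌊5029/35⌋ − ⌊5029/65⌋ − ⌊5029/85⌋ − ⌊5029/91⌋ − ⌊5029/119⌋ − ⌊5029/221⌋ + ⌊5029/455⌋ + ⌊5029/595⌋ + ⌊5029/1105⌋ + ⌊5029/1547⌋ − ⌊5029/7735⌋ = 1005 + 718 + 386 + 295 − 143 − 77 − 59 − 55 − 42 − 22 + 11 + 8 + 4 + 3 − 0 = 2032

2032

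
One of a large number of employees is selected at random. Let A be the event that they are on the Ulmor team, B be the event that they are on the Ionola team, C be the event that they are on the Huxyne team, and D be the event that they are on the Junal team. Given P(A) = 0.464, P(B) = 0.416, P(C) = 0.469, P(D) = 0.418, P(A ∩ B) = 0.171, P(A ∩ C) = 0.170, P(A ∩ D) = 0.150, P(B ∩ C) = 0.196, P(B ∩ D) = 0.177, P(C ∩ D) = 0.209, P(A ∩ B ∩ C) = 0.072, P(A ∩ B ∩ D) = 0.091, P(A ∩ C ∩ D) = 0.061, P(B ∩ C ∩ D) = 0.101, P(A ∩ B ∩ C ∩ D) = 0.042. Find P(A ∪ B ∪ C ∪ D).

0.977

Inclusion–exclusion gives
P(A ∪ B ∪ C ∪ D) = 0.464 + 0.416 + 0.469 + 0.418 − 0.171 − 0.170 − 0.150 − 0.196 − 0.177 − 0.209 + 0.072 + 0.091 + 0.061 + 0.101 − 0.042 = 0.977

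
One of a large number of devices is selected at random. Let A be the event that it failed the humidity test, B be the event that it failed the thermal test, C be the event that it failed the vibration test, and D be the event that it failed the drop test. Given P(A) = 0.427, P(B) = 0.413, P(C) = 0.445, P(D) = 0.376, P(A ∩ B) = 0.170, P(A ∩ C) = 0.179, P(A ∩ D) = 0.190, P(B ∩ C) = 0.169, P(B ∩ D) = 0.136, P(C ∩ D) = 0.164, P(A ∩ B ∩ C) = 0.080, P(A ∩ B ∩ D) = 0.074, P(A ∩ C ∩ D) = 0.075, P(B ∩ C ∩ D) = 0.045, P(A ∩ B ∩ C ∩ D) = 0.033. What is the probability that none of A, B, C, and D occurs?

Using inclusion–exclusion:
P(A ∪ B ∪ C ∪ D) = 0.427 + 0.413 + 0.445 + 0.376 − 0.170 − 0.179 − 0.190 − 0.169 − 0.136 − 0.164 + 0.080 + 0.074 + 0.075 + 0.045 − 0.033 = 0.894
P(none) = 1 − 0.894 = 0.106

0.106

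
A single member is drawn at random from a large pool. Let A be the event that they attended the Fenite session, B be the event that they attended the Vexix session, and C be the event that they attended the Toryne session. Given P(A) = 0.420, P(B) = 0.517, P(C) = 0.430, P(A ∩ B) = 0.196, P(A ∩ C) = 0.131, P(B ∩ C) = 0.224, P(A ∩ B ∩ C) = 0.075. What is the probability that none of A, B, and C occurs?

Inclusion–exclusion gives
P(A ∪ B ∪ C) = 0.420 + 0.517 + 0.430 − 0.196 − 0.131 − 0.224 + 0.075 = 0.891
P(none) = 1 − 0.891 = 0.109

0.109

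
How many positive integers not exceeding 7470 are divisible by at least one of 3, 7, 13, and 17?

3762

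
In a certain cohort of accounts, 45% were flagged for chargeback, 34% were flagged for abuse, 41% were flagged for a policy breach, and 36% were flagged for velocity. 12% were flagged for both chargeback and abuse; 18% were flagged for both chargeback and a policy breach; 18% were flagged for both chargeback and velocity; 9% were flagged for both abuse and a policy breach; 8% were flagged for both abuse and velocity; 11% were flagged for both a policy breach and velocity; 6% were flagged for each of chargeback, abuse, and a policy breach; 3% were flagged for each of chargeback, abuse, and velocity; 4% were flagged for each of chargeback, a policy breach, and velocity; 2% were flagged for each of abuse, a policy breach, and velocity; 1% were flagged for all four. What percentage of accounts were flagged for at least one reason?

94%

Using inclusion–exclusion:
P(union) = 45 + 34 + 41 + 36 − 12 − 18 − 18 − 9 − 8 − 11 + 6 + 3 + 4 + 2 − 1 = 94%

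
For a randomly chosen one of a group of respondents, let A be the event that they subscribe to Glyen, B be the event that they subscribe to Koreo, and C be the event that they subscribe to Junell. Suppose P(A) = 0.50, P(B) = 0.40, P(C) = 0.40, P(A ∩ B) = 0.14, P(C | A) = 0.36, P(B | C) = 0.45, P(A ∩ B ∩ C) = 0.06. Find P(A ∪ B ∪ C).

0.86

P(A ∩ C) = P(A)·P(C|A) = 0.50 × 0.36 = 0.18
P(B ∩ C) = P(C)·P(B|C) = 0.40 × 0.45 = 0.18
By inclusion-exclusion,
P(A ∪ B ∪ C) = 0.50 + 0.40 + 0.40 − 0.14 − 0.18 − 0.18 + 0.06 = 0.86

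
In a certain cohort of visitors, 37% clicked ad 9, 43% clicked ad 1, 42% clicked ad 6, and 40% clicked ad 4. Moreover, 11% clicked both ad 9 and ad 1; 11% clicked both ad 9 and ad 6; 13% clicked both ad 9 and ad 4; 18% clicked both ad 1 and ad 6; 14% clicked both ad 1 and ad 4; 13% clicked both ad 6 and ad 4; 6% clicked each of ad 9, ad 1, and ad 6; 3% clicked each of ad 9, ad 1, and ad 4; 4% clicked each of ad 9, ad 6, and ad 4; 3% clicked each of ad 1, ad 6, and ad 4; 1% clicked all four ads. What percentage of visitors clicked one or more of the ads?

P(at least one) = 37 + 43 + 42 + 40 − 11 − 11 − 13 − 18 − 14 − 13 + 6 + 3 + 4 + 3 − 1 = 97%

97%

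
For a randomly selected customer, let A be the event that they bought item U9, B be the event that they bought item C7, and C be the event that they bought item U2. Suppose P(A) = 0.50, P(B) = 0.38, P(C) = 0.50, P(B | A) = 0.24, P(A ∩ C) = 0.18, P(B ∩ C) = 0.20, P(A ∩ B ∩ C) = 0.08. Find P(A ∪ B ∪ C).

0.96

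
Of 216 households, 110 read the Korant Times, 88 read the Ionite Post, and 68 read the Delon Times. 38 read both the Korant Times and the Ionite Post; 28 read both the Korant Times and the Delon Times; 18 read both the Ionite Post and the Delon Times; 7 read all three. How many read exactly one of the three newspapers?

119

Using the inclusion–exclusion count for exactly one event:
|exactly one| = 110 + 88 + 68 − 2·38 − 2·28 − 2·18 + 3·7 = 119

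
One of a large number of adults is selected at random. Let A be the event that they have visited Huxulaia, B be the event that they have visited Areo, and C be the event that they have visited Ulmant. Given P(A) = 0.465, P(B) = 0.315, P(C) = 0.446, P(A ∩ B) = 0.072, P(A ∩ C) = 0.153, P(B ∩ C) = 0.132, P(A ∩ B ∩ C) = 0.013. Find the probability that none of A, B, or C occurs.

0.118

P(A ∪ B ∪ C) = 0.465 + 0.315 + 0.446 − 0.072 − 0.153 − 0.132 + 0.013 = 0.882
P(none) = 1 − 0.882 = 0.118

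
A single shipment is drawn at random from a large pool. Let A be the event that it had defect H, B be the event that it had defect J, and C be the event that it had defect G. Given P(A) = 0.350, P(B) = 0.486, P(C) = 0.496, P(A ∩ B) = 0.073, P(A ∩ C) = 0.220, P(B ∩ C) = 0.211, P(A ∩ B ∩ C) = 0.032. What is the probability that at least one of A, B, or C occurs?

Inclusion–exclusion gives
P(A ∪ B ∪ C) = 0.350 + 0.486 + 0.496 − 0.073 − 0.220 − 0.211 + 0.032 = 0.860

0.860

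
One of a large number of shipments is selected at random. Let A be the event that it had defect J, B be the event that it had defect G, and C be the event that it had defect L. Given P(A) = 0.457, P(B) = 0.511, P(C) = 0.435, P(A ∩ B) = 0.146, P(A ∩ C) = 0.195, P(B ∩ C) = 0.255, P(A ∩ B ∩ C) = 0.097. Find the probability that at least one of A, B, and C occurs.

By inclusion-exclusion,
P(A ∪ B ∪ C) = 0.457 + 0.511 + 0.435 − 0.146 − 0.195 − 0.255 + 0.097 = 0.904

0.904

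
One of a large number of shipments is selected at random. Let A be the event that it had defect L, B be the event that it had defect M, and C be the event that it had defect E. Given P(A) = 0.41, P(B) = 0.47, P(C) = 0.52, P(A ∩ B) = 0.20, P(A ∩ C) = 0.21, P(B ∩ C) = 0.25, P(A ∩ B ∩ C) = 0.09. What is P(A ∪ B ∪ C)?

0.83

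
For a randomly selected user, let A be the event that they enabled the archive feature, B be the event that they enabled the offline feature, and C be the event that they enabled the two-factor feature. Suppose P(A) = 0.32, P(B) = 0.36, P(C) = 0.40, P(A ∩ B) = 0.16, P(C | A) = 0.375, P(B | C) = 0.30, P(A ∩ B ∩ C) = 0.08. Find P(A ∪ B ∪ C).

P(A ∩ C) = P(A)·P(C|A) = 0.32 × 0.375 = 0.12
P(B ∩ C) = P(C)·P(B|C) = 0.40 × 0.30 = 0.12
P(A ∪ B ∪ C) = 0.32 + 0.36 + 0.40 − 0.16 − 0.12 − 0.12 + 0.08 = 0.76

0.76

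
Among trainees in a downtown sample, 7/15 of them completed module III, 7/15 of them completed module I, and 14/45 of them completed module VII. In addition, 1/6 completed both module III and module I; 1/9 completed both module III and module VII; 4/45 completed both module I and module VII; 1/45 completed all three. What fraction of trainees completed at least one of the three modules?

9/10

P(at least one) = 7/15 + 7/15 + 14/45 − 1/6 − 1/9 − 4/45 + 1/45 = 9/10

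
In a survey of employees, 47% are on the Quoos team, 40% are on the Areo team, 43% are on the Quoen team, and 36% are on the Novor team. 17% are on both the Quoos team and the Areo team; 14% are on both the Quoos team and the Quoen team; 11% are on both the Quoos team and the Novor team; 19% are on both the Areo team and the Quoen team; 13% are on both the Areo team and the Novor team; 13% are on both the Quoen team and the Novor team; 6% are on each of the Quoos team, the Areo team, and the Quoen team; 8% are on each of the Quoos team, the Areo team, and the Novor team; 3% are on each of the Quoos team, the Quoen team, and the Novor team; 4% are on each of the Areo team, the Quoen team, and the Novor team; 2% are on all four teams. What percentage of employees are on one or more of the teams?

98%

Inclusion–exclusion gives
P(union) = 47 + 40 + 43 + 36 − 17 − 14 − 11 − 19 − 13 − 13 + 6 + 8 + 3 + 4 − 2 = 98%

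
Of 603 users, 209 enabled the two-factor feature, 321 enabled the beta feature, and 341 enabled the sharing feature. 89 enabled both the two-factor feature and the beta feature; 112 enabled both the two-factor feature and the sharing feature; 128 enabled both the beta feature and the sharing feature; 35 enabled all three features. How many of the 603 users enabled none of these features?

By inclusion-exclusion,
|union| = 209 + 321 + 341 − 89 − 112 − 128 + 35 = 577
None: 603 − 577 = 26

26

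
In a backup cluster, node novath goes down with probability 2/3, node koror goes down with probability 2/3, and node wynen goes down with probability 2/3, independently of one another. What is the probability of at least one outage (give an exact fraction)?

Independence gives P(none) = ∏(1 − pᵢ).
P(none) = (1 − 2/3) × (1 − 2/3) × (1 − 2/3) = 1/3 × 1/3 × 1/3 = 1/27
P(at least one) = 1 − 1/27 = 26/27

26/27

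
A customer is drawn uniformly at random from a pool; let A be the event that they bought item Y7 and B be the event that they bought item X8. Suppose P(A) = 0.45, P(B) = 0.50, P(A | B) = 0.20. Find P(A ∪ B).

P(A ∩ B) = P(B)·P(A|B) = 0.50 × 0.20 = 0.10
Using inclusion–exclusion:
P(A ∪ B) = 0.45 + 0.50 − 0.10 = 0.85

0.85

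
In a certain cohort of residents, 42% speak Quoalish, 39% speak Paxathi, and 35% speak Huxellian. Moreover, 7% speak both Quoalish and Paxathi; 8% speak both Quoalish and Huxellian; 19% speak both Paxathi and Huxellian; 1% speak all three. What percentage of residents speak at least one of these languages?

Using inclusion–exclusion:
P(at least one) = 42 + 39 + 35 − 7 − 8 − 19 + 1 = 83%

83%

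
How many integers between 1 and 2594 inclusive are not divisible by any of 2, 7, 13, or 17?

966

⌊2594/2⌋ + ⌊2594/7⌋ + ⌊2594/13⌋ + ⌊2594/17⌋ − ⌊2594/14⌋ − ⌊2594/26⌋ − ⌊2594/34⌋ − ⌊2594/91⌋ − ⌊2594/119⌋ − ⌊2594/221⌋ + ⌊2594/182⌋ + ⌊2594/238⌋ + ⌊2594/442⌋ + ⌊2594/1547⌋ − ⌊2594/3094⌋ = 1297 + 370 + 199 + 152 − 185 − 99 − 76 − 28 − 21 − 11 + 14 + 10 + 5 + 1 − 0 = 1628
2594 − 1628 = 966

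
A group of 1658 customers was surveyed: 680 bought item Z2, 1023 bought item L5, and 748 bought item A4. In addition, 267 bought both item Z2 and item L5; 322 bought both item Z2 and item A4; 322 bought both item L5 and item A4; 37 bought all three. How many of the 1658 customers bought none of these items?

81

Using inclusion–exclusion:
N(≥1) = 680 + 1023 + 748 − 267 − 322 − 322 + 37 = 1577
None: 1658 − 1577 = 81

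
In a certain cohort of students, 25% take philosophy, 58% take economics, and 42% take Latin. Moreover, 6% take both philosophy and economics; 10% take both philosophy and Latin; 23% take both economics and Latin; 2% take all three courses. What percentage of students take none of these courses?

12%

P(union) = 25 + 58 + 42 − 6 − 10 − 23 + 2 = 88%
P(none) = 100% − 88% = 12%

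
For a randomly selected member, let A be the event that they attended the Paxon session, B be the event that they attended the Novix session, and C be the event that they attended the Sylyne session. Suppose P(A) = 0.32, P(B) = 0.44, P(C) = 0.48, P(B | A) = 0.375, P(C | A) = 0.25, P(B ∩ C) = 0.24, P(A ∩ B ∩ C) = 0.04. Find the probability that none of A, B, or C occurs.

0.16

P(A ∩ B) = P(A)·P(B|A) = 0.32 × 0.375 = 0.12
P(A ∩ C) = P(A)·P(C|A) = 0.32 × 0.25 = 0.08
P(A ∪ B ∪ C) = 0.32 + 0.44 + 0.48 − 0.12 − 0.08 − 0.24 + 0.04 = 0.84
P(none) = 1 − 0.84 = 0.16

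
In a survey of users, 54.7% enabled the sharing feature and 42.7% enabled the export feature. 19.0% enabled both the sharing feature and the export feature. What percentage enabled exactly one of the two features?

By inclusion–exclusion (exactly-one form):
P(exactly one) = 54.7 + 42.7 − 2·19.0 = 59.4%

59.4%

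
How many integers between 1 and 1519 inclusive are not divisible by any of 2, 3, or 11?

461

Inclusion–exclusion gives
759 + 506 + 138 − 253 − 69 − 46 + 23 = 1058
1519 − 1058 = 461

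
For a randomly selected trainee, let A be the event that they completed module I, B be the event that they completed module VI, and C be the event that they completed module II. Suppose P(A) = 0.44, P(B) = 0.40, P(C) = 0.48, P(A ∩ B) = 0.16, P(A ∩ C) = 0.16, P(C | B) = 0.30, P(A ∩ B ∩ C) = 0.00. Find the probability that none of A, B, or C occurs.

0.12

P(B ∩ C) = P(B)·P(C|B) = 0.40 × 0.30 = 0.12
Inclusion–exclusion gives
P(A ∪ B ∪ C) = 0.44 + 0.40 + 0.48 − 0.16 − 0.16 − 0.12 + 0.00 = 0.88
P(none) = 1 − 0.88 = 0.12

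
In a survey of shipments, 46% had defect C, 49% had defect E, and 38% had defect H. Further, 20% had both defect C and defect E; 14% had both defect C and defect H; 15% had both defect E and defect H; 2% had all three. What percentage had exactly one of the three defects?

41%

Using the inclusion–exclusion count for exactly one event:
P(exactly one) = 46 + 49 + 38 − 2·20 − 2·14 − 2·15 + 3·2 = 41%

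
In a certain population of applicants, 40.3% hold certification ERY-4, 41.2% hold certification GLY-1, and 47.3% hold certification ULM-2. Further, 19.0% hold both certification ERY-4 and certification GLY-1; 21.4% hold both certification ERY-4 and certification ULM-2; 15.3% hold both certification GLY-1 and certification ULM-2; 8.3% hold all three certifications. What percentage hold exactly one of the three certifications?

42.3%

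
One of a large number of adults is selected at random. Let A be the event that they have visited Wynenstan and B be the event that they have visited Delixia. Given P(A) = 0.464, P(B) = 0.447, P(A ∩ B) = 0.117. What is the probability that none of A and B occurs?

0.206

P(A ∪ B) = 0.464 + 0.447 − 0.117 = 0.794
P(none) = 1 − 0.794 = 0.206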